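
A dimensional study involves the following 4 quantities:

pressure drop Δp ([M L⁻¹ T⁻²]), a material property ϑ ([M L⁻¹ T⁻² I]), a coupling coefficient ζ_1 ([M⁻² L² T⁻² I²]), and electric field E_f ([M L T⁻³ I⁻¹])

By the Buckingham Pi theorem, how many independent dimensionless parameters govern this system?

There are 4 variables and 4 base dimensions (M, L, T, I).
The dimension matrix has rank 4.
Independent dimensionless groups: 4 − 4 = 0.

0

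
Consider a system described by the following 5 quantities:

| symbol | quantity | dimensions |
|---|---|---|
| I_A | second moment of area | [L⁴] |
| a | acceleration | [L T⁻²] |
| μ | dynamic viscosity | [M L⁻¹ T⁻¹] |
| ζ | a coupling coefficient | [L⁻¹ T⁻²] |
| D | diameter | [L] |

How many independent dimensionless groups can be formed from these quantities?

2

There are 5 variables and 3 base dimensions (M, L, T).
The dimension matrix has rank 3.
Independent dimensionless groups: 5 − 3 = 2.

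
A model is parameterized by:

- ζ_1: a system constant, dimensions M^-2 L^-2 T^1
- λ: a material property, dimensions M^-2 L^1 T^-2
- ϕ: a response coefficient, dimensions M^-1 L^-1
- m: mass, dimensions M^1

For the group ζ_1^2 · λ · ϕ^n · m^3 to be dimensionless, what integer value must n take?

Balance the M exponent: (-1)·n from ϕ, plus 2·(-2) + (-2) + 3·(1) = -3 from the rest, must sum to zero.
−n − 3 = 0, so n = -3.

-3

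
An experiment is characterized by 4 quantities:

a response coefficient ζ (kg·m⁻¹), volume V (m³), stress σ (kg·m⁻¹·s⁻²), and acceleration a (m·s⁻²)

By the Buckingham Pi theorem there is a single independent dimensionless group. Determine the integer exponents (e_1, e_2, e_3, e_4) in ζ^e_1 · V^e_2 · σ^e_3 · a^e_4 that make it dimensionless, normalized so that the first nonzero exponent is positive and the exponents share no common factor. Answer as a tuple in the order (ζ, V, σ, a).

M: e_1·(1) + e_2·(0) + e_3·(1) + e_4·(0) = 0
L: e_1·(-1) + e_2·(3) + e_3·(-1) + e_4·(1) = 0
T: e_1·(0) + e_2·(0) + e_3·(-2) + e_4·(-2) = 0
Solving this homogeneous linear system for the smallest-integer solution (first nonzero entry positive) gives (3, -1, -3, 3).

(3, -1, -3, 3)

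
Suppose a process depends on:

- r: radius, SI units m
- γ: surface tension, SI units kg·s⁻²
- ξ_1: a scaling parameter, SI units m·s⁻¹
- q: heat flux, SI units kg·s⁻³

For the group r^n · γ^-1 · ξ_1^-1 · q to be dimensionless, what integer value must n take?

Balance the L exponent: (1)·n from r, plus −(0) − (1) + (0) = -1 from the rest, must sum to zero.
n − 1 = 0, so n = 1.

1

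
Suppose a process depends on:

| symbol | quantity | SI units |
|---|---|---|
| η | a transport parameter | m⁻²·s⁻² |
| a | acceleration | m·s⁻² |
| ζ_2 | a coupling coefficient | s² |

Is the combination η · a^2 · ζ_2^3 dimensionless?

yes

Sum the exponent of each base dimension across the product:
  L: [η]_L + 2·[a]_L + 3·[ζ_2]_L = (-2) + 2·(1) + 3·(0) = 0
  T: [η]_T + 2·[a]_T + 3·[ζ_2]_T = (-2) + 2·(-2) + 3·(2) = 0
All base exponents vanish — dimensionless.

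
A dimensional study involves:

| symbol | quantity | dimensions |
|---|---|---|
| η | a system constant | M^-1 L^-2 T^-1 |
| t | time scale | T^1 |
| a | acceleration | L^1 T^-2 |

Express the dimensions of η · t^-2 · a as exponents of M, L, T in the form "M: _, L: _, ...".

M: -1, L: -1, T: -5

Collect each base-dimension exponent across the product:
  M: (-1) − 2·(0) + (0) = -1
  L: (-2) − 2·(0) + (1) = -1
  T: (-1) − 2·(1) + (-2) = -5
So the dimensions are [M⁻¹ L⁻¹ T⁻⁵].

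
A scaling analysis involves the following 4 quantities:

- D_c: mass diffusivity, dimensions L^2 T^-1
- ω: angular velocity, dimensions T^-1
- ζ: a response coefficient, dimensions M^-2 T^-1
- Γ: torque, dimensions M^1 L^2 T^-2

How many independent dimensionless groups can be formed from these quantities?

1

There are 4 variables and 3 base dimensions (M, L, T).
The dimension matrix has rank 3.
Independent dimensionless groups: 4 − 3 = 1.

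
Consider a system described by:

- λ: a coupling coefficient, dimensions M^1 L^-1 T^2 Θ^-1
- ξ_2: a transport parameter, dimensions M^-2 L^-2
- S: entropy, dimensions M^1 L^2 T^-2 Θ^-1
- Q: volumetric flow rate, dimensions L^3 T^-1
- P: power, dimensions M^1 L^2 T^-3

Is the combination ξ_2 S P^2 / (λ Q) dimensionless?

no

Sum the exponent of each base dimension across the product:
  M: −[λ]_M + [ξ_2]_M + [S]_M − [Q]_M + 2·[P]_M = −(1) + (-2) + (1) − (0) + 2·(1) = 0
  L: −[λ]_L + [ξ_2]_L + [S]_L − [Q]_L + 2·[P]_L = −(-1) + (-2) + (2) − (3) + 2·(2) = 2
  T: −[λ]_T + [ξ_2]_T + [S]_T − [Q]_T + 2·[P]_T = −(2) + (0) + (-2) − (-1) + 2·(-3) = -9
  Θ: −[λ]_Θ + [ξ_2]_Θ + [S]_Θ − [Q]_Θ + 2·[P]_Θ = −(-1) + (0) + (-1) − (0) + 2·(0) = 0
Net dimensions [L² T⁻⁹] ≠ [1] — not dimensionless.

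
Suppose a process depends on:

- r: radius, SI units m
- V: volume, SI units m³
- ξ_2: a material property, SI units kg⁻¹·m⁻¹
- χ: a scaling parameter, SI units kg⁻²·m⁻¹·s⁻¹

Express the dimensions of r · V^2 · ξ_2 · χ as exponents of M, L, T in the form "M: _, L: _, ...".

M: -3, L: 5, T: -1

Collect each base-dimension exponent across the product:
  M: (0) + 2·(0) + (-1) + (-2) = -3
  L: (1) + 2·(3) + (-1) + (-1) = 5
  T: (0) + 2·(0) + (0) + (-1) = -1
So the dimensions are [M⁻³ L⁵ T⁻¹].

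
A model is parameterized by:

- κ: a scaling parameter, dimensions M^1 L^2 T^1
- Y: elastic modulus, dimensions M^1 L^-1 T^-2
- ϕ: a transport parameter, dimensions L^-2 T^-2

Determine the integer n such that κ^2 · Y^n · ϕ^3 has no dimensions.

Balance the M exponent: (1)·n from Y, plus 2·(1) + 3·(0) = 2 from the rest, must sum to zero.
n + 2 = 0, so n = -2.

-2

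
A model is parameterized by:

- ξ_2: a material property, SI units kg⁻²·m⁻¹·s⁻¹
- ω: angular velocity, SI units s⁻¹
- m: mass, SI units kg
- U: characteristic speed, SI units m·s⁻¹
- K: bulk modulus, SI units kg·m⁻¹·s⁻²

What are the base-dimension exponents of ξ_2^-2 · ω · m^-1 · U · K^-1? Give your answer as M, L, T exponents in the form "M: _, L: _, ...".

Collect each base-dimension exponent across the product:
  M: −2·(-2) + (0) − (1) + (0) − (1) = 2
  L: −2·(-1) + (0) − (0) + (1) − (-1) = 4
  T: −2·(-1) + (-1) − (0) + (-1) − (-2) = 2
So the dimensions are [M² L⁴ T²].

M: 2, L: 4, T: 2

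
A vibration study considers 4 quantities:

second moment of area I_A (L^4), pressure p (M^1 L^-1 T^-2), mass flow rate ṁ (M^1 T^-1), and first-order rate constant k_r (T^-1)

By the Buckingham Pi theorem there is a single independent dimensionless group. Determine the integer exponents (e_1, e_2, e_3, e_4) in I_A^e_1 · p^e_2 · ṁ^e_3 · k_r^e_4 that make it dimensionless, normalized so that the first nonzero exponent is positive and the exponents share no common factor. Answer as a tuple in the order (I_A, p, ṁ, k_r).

M: e_1·(0) + e_2·(1) + e_3·(1) + e_4·(0) = 0
L: e_1·(4) + e_2·(-1) + e_3·(0) + e_4·(0) = 0
T: e_1·(0) + e_2·(-2) + e_3·(-1) + e_4·(-1) = 0
Solving this homogeneous linear system for the smallest-integer solution (first nonzero entry positive) gives (1, 4, -4, -4).

(1, 4, -4, -4)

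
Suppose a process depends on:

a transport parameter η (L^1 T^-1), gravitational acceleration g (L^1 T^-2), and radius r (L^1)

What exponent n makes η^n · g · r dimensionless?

-2

Balance the L exponent: (1)·n from η, plus (1) + (1) = 2 from the rest, must sum to zero.
n + 2 = 0, so n = -2.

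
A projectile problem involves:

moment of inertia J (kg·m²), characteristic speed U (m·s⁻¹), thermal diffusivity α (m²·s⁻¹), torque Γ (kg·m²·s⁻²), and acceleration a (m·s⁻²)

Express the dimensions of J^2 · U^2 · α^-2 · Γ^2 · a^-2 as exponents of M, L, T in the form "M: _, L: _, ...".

M: 4, L: 4, T: 0

Collect each base-dimension exponent across the product:
  M: 2·(1) + 2·(0) − 2·(0) + 2·(1) − 2·(0) = 4
  L: 2·(2) + 2·(1) − 2·(2) + 2·(2) − 2·(1) = 4
  T: 2·(0) + 2·(-1) − 2·(-1) + 2·(-2) − 2·(-2) = 0
So the dimensions are [M⁴ L⁴].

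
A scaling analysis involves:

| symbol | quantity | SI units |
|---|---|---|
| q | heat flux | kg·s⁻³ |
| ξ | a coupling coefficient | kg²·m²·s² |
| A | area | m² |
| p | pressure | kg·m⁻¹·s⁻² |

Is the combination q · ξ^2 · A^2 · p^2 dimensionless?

no

Sum the exponent of each base dimension across the product:
  M: [q]_M + 2·[ξ]_M + 2·[A]_M + 2·[p]_M = (1) + 2·(2) + 2·(0) + 2·(1) = 7
  L: [q]_L + 2·[ξ]_L + 2·[A]_L + 2·[p]_L = (0) + 2·(2) + 2·(2) + 2·(-1) = 6
  T: [q]_T + 2·[ξ]_T + 2·[A]_T + 2·[p]_T = (-3) + 2·(2) + 2·(0) + 2·(-2) = -3
Net dimensions [M⁷ L⁶ T⁻³] ≠ [1] — not dimensionless.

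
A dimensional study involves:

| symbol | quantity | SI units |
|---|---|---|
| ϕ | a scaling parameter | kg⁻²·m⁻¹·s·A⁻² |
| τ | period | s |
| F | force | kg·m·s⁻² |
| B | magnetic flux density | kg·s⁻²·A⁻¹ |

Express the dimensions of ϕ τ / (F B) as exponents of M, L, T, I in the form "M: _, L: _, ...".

Collect each base-dimension exponent across the product:
  M: (-2) + (0) − (1) − (1) = -4
  L: (-1) + (0) − (1) − (0) = -2
  T: (1) + (1) − (-2) − (-2) = 6
  I: (-2) + (0) − (0) − (-1) = -1
So the dimensions are [M⁻⁴ L⁻² T⁶ I⁻¹].

M: -4, L: -2, T: 6, I: -1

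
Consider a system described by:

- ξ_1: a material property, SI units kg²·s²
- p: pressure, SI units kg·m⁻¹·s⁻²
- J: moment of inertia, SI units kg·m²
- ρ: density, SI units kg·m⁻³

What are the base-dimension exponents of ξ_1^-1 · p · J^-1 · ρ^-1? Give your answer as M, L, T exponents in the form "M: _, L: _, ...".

M: -3, L: 0, T: -4

Collect each base-dimension exponent across the product:
  M: −(2) + (1) − (1) − (1) = -3
  L: −(0) + (-1) − (2) − (-3) = 0
  T: −(2) + (-2) − (0) − (0) = -4
So the dimensions are [M⁻³ T⁻⁴].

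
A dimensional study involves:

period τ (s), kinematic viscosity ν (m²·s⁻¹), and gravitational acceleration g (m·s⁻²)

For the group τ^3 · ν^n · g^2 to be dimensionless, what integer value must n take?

-1

Balance the L exponent: (2)·n from ν, plus 3·(0) + 2·(1) = 2 from the rest, must sum to zero.
2n + 2 = 0, so n = -1.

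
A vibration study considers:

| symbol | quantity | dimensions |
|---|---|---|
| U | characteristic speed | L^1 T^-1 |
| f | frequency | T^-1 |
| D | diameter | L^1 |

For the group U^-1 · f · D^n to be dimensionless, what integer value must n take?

1

Balance the L exponent: (1)·n from D, plus −(1) + (0) = -1 from the rest, must sum to zero.
n − 1 = 0, so n = 1.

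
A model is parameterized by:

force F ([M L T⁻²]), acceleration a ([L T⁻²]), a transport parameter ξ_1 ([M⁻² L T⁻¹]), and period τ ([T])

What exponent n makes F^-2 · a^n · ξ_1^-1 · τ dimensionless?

Balance the L exponent: (1)·n from a, plus −2·(1) − (1) + (0) = -3 from the rest, must sum to zero.
n − 3 = 0, so n = 3.

3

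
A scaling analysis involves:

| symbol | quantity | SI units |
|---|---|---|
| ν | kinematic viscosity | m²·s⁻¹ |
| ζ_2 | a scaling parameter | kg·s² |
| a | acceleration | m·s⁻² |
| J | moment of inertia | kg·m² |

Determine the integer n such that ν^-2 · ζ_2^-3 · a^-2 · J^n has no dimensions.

Balance the M exponent: (1)·n from J, plus −2·(0) − 3·(1) − 2·(0) = -3 from the rest, must sum to zero.
n − 3 = 0, so n = 3.

3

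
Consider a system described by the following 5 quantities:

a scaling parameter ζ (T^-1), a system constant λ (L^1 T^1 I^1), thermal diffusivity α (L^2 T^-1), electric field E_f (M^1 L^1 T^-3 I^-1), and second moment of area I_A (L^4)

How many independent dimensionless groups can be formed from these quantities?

1

There are 5 variables and 4 base dimensions (M, L, T, I).
The dimension matrix has rank 4.
Independent dimensionless groups: 5 − 4 = 1.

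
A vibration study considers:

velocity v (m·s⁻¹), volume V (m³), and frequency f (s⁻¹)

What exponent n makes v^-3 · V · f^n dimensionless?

Balance the T exponent: (-1)·n from f, plus −3·(-1) + (0) = 3 from the rest, must sum to zero.
−n + 3 = 0, so n = 3.

3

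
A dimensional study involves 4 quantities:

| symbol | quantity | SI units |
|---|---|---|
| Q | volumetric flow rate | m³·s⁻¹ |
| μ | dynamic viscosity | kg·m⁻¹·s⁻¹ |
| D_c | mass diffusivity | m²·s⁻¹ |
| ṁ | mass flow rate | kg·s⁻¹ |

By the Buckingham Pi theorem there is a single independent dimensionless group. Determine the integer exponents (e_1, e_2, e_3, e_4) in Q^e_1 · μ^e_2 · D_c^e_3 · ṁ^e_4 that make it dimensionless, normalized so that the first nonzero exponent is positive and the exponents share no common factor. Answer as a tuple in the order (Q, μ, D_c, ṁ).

(1, 1, -1, -1)

M: e_1·(0) + e_2·(1) + e_3·(0) + e_4·(1) = 0
L: e_1·(3) + e_2·(-1) + e_3·(2) + e_4·(0) = 0
T: e_1·(-1) + e_2·(-1) + e_3·(-1) + e_4·(-1) = 0
Solving this homogeneous linear system for the smallest-integer solution (first nonzero entry positive) gives (1, 1, -1, -1).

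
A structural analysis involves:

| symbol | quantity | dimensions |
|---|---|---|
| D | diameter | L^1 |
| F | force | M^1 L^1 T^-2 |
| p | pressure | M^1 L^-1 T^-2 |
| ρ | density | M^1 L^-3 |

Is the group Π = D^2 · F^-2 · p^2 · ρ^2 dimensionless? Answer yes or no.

no

Sum the exponent of each base dimension across the product:
  M: 2·[D]_M − 2·[F]_M + 2·[p]_M + 2·[ρ]_M = 2·(0) − 2·(1) + 2·(1) + 2·(1) = 2
  L: 2·[D]_L − 2·[F]_L + 2·[p]_L + 2·[ρ]_L = 2·(1) − 2·(1) + 2·(-1) + 2·(-3) = -8
  T: 2·[D]_T − 2·[F]_T + 2·[p]_T + 2·[ρ]_T = 2·(0) − 2·(-2) + 2·(-2) + 2·(0) = 0
Net dimensions [M² L⁻⁸] ≠ [1] — not dimensionless.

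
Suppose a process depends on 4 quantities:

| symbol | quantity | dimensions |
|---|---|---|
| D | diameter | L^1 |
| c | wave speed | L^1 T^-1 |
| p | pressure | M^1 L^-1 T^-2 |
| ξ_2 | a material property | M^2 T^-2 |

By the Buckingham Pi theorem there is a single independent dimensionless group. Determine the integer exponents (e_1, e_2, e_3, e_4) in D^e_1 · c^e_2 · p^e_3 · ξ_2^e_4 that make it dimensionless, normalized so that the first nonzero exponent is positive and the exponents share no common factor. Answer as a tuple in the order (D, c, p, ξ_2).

M: e_1·(0) + e_2·(0) + e_3·(1) + e_4·(2) = 0
L: e_1·(1) + e_2·(1) + e_3·(-1) + e_4·(0) = 0
T: e_1·(0) + e_2·(-1) + e_3·(-2) + e_4·(-2) = 0
Solving this homogeneous linear system for the smallest-integer solution (first nonzero entry positive) gives (4, -2, 2, -1).

(4, -2, 2, -1)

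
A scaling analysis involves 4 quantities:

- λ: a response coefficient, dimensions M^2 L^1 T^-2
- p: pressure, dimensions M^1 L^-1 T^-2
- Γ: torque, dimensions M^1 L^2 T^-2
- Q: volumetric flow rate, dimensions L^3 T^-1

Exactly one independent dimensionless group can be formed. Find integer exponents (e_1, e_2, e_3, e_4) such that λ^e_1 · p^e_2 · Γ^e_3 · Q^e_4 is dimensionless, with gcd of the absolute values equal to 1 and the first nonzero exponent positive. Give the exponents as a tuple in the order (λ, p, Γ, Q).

(1, 1, -3, 2)

M: e_1·(2) + e_2·(1) + e_3·(1) + e_4·(0) = 0
L: e_1·(1) + e_2·(-1) + e_3·(2) + e_4·(3) = 0
T: e_1·(-2) + e_2·(-2) + e_3·(-2) + e_4·(-1) = 0
Solving this homogeneous linear system for the smallest-integer solution (first nonzero entry positive) gives (1, 1, -3, 2).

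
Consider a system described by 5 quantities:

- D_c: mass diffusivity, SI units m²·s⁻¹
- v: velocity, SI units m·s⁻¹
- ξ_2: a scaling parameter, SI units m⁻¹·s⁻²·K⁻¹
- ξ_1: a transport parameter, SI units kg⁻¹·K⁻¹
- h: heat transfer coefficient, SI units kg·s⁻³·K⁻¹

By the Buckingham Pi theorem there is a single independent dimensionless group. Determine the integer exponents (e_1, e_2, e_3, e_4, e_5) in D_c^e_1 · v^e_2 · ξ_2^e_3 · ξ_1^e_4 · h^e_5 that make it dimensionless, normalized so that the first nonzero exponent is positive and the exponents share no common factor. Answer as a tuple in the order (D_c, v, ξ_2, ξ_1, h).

M: e_1·(0) + e_2·(0) + e_3·(0) + e_4·(-1) + e_5·(1) = 0
L: e_1·(2) + e_2·(1) + e_3·(-1) + e_4·(0) + e_5·(0) = 0
T: e_1·(-1) + e_2·(-1) + e_3·(-2) + e_4·(0) + e_5·(-3) = 0
Θ: e_1·(0) + e_2·(0) + e_3·(-1) + e_4·(-1) + e_5·(-1) = 0
Solving this homogeneous linear system for the smallest-integer solution (first nonzero entry positive) gives (3, -4, 2, -1, -1).

(3, -4, 2, -1, -1)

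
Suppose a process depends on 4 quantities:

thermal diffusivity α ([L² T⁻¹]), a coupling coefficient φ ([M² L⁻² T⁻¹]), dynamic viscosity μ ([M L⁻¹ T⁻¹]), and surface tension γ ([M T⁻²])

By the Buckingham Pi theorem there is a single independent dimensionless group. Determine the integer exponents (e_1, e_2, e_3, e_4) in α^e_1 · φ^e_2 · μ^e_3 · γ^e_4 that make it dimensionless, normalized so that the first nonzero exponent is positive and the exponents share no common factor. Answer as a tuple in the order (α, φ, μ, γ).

(1, -1, 4, -2)

M: e_1·(0) + e_2·(2) + e_3·(1) + e_4·(1) = 0
L: e_1·(2) + e_2·(-2) + e_3·(-1) + e_4·(0) = 0
T: e_1·(-1) + e_2·(-1) + e_3·(-1) + e_4·(-2) = 0
Solving this homogeneous linear system for the smallest-integer solution (first nonzero entry positive) gives (1, -1, 4, -2).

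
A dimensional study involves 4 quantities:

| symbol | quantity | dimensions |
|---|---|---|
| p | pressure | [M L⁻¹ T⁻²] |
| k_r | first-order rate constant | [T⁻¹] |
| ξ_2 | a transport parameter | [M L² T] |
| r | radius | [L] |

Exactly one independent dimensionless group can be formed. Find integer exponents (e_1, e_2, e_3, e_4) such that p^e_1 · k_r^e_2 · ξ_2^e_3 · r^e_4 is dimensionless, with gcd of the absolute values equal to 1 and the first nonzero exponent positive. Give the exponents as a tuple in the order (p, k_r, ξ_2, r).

M: e_1·(1) + e_2·(0) + e_3·(1) + e_4·(0) = 0
L: e_1·(-1) + e_2·(0) + e_3·(2) + e_4·(1) = 0
T: e_1·(-2) + e_2·(-1) + e_3·(1) + e_4·(0) = 0
Solving this homogeneous linear system for the smallest-integer solution (first nonzero entry positive) gives (1, -3, -1, 3).

(1, -3, -1, 3)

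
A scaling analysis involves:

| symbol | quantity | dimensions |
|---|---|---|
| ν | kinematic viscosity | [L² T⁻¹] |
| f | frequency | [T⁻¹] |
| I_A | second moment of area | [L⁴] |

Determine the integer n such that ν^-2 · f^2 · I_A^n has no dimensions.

Balance the L exponent: (4)·n from I_A, plus −2·(2) + 2·(0) = -4 from the rest, must sum to zero.
4n − 4 = 0, so n = 1.

1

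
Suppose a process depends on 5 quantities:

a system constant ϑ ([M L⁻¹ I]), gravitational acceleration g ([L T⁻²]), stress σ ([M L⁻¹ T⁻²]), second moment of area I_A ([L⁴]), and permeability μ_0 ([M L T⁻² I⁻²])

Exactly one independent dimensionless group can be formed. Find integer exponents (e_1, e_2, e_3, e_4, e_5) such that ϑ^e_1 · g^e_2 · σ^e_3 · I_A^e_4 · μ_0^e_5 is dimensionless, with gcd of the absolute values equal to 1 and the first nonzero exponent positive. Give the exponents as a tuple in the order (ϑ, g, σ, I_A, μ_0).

M: e_1·(1) + e_2·(0) + e_3·(1) + e_4·(0) + e_5·(1) = 0
L: e_1·(-1) + e_2·(1) + e_3·(-1) + e_4·(4) + e_5·(1) = 0
T: e_1·(0) + e_2·(-2) + e_3·(-2) + e_4·(0) + e_5·(-2) = 0
I: e_1·(1) + e_2·(0) + e_3·(0) + e_4·(0) + e_5·(-2) = 0
Solving this homogeneous linear system for the smallest-integer solution (first nonzero entry positive) gives (2, 2, -3, -1, 1).

(2, 2, -3, -1, 1)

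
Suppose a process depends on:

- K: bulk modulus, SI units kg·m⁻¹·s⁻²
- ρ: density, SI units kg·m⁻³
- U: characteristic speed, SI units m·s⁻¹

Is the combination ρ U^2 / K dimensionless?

Sum the exponent of each base dimension across the product:
  M: −[K]_M + [ρ]_M + 2·[U]_M = −(1) + (1) + 2·(0) = 0
  L: −[K]_L + [ρ]_L + 2·[U]_L = −(-1) + (-3) + 2·(1) = 0
  T: −[K]_T + [ρ]_T + 2·[U]_T = −(-2) + (0) + 2·(-1) = 0
  Θ: −[K]_Θ + [ρ]_Θ + 2·[U]_Θ = −(0) + (0) + 2·(0) = 0
All base exponents vanish — dimensionless.

yes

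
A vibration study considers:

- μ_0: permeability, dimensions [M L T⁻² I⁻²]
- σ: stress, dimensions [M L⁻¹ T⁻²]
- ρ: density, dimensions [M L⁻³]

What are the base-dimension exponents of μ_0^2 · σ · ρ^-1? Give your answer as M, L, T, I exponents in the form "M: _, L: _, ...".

M: 2, L: 4, T: -6, I: -4

Collect each base-dimension exponent across the product:
  M: 2·(1) + (1) − (1) = 2
  L: 2·(1) + (-1) − (-3) = 4
  T: 2·(-2) + (-2) − (0) = -6
  I: 2·(-2) + (0) − (0) = -4
So the dimensions are [M² L⁴ T⁻⁶ I⁻⁴].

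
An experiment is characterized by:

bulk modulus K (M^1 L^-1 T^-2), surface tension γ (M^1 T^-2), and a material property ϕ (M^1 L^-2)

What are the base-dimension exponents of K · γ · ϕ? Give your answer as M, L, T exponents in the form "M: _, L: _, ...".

Collect each base-dimension exponent across the product:
  M: (1) + (1) + (1) = 3
  L: (-1) + (0) + (-2) = -3
  T: (-2) + (-2) + (0) = -4
So the dimensions are [M³ L⁻³ T⁻⁴].

M: 3, L: -3, T: -4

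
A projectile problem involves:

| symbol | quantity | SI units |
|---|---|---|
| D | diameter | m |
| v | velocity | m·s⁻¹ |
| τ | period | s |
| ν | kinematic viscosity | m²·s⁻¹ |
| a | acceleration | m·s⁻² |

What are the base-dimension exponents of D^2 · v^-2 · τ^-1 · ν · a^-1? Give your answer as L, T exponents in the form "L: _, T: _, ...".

Collect each base-dimension exponent across the product:
  L: 2·(1) − 2·(1) − (0) + (2) − (1) = 1
  T: 2·(0) − 2·(-1) − (1) + (-1) − (-2) = 2
So the dimensions are [L T²].

L: 1, T: 2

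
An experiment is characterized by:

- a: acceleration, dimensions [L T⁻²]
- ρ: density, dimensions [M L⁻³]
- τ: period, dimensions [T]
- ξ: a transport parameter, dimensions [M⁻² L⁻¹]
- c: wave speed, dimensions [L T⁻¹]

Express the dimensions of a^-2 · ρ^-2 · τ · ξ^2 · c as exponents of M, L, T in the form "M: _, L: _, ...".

Collect each base-dimension exponent across the product:
  M: −2·(0) − 2·(1) + (0) + 2·(-2) + (0) = -6
  L: −2·(1) − 2·(-3) + (0) + 2·(-1) + (1) = 3
  T: −2·(-2) − 2·(0) + (1) + 2·(0) + (-1) = 4
So the dimensions are [M⁻⁶ L³ T⁴].

M: -6, L: 3, T: 4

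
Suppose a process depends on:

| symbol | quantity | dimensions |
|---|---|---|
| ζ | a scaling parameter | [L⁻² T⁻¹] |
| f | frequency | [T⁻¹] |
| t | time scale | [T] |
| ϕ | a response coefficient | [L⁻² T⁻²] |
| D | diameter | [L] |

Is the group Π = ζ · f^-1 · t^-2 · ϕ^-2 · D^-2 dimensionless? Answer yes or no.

no

Sum the exponent of each base dimension across the product:
  L: [ζ]_L − [f]_L − 2·[t]_L − 2·[ϕ]_L − 2·[D]_L = (-2) − (0) − 2·(0) − 2·(-2) − 2·(1) = 0
  T: [ζ]_T − [f]_T − 2·[t]_T − 2·[ϕ]_T − 2·[D]_T = (-1) − (-1) − 2·(1) − 2·(-2) − 2·(0) = 2
Net dimensions [T²] ≠ [1] — not dimensionless.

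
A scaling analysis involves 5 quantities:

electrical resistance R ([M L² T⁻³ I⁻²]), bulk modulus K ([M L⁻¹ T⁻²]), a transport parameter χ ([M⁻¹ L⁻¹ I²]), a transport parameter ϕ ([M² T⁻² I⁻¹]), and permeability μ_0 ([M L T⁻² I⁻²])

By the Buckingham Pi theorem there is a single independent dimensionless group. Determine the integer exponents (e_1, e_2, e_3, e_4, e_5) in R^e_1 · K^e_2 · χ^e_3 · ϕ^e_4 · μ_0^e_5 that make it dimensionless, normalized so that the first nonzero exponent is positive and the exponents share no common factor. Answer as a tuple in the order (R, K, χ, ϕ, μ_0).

(2, 3, -3, -2, -4)

M: e_1·(1) + e_2·(1) + e_3·(-1) + e_4·(2) + e_5·(1) = 0
L: e_1·(2) + e_2·(-1) + e_3·(-1) + e_4·(0) + e_5·(1) = 0
T: e_1·(-3) + e_2·(-2) + e_3·(0) + e_4·(-2) + e_5·(-2) = 0
I: e_1·(-2) + e_2·(0) + e_3·(2) + e_4·(-1) + e_5·(-2) = 0
Solving this homogeneous linear system for the smallest-integer solution (first nonzero entry positive) gives (2, 3, -3, -2, -4).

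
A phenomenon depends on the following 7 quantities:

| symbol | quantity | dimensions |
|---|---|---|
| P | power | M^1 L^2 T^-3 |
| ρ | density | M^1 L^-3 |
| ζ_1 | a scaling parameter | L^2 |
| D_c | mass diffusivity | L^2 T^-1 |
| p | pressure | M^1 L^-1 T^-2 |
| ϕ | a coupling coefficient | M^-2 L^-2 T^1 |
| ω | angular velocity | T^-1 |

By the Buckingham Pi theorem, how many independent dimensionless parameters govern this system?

There are 7 variables and 3 base dimensions (M, L, T).
The dimension matrix has rank 3.
Independent dimensionless groups: 7 − 3 = 4.

4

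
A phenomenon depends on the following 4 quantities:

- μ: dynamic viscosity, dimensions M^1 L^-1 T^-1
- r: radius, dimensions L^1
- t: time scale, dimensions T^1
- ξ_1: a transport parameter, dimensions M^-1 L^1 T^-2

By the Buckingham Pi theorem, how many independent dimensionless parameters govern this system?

There are 4 variables and 3 base dimensions (M, L, T).
The dimension matrix has rank 3.
Independent dimensionless groups: 4 − 3 = 1.

1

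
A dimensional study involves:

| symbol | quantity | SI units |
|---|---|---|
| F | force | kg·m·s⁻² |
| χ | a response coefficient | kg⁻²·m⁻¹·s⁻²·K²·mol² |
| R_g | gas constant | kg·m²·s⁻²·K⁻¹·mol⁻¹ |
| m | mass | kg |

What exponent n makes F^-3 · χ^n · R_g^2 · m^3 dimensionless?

1

Balance the M exponent: (-2)·n from χ, plus −3·(1) + 2·(1) + 3·(1) = 2 from the rest, must sum to zero.
-2n + 2 = 0, so n = 1.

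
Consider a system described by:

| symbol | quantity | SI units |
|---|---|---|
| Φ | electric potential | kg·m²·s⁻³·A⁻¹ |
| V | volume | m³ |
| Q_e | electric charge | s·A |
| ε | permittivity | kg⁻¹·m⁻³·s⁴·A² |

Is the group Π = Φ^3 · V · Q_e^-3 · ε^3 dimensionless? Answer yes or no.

Sum the exponent of each base dimension across the product:
  M: 3·[Φ]_M + [V]_M − 3·[Q_e]_M + 3·[ε]_M = 3·(1) + (0) − 3·(0) + 3·(-1) = 0
  L: 3·[Φ]_L + [V]_L − 3·[Q_e]_L + 3·[ε]_L = 3·(2) + (3) − 3·(0) + 3·(-3) = 0
  T: 3·[Φ]_T + [V]_T − 3·[Q_e]_T + 3·[ε]_T = 3·(-3) + (0) − 3·(1) + 3·(4) = 0
  I: 3·[Φ]_I + [V]_I − 3·[Q_e]_I + 3·[ε]_I = 3·(-1) + (0) − 3·(1) + 3·(2) = 0
All base exponents vanish — dimensionless.

yes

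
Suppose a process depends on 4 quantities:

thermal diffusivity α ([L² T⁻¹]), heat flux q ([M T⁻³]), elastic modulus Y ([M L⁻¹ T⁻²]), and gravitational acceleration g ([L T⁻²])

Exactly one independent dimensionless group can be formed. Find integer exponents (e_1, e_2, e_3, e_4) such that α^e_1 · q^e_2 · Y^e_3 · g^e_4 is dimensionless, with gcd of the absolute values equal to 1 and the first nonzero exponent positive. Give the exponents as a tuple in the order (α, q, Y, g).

(1, -3, 3, 1)

M: e_1·(0) + e_2·(1) + e_3·(1) + e_4·(0) = 0
L: e_1·(2) + e_2·(0) + e_3·(-1) + e_4·(1) = 0
T: e_1·(-1) + e_2·(-3) + e_3·(-2) + e_4·(-2) = 0
Solving this homogeneous linear system for the smallest-integer solution (first nonzero entry positive) gives (1, -3, 3, 1).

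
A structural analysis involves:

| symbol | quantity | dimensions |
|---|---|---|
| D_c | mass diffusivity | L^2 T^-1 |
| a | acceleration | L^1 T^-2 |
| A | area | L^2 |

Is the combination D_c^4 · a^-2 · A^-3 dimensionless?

Sum the exponent of each base dimension across the product:
  L: 4·[D_c]_L − 2·[a]_L − 3·[A]_L = 4·(2) − 2·(1) − 3·(2) = 0
  T: 4·[D_c]_T − 2·[a]_T − 3·[A]_T = 4·(-1) − 2·(-2) − 3·(0) = 0
All base exponents vanish — dimensionless.

yes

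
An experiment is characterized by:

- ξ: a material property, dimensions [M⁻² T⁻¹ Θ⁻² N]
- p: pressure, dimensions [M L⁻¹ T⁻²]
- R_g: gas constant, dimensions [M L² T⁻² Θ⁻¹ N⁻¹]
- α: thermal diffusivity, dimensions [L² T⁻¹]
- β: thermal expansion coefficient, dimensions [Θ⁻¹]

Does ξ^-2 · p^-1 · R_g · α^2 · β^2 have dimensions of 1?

Sum the exponent of each base dimension across the product:
  M: −2·[ξ]_M − [p]_M + [R_g]_M + 2·[α]_M + 2·[β]_M = −2·(-2) − (1) + (1) + 2·(0) + 2·(0) = 4
  L: −2·[ξ]_L − [p]_L + [R_g]_L + 2·[α]_L + 2·[β]_L = −2·(0) − (-1) + (2) + 2·(2) + 2·(0) = 7
  T: −2·[ξ]_T − [p]_T + [R_g]_T + 2·[α]_T + 2·[β]_T = −2·(-1) − (-2) + (-2) + 2·(-1) + 2·(0) = 0
  Θ: −2·[ξ]_Θ − [p]_Θ + [R_g]_Θ + 2·[α]_Θ + 2·[β]_Θ = −2·(-2) − (0) + (-1) + 2·(0) + 2·(-1) = 1
  N: −2·[ξ]_N − [p]_N + [R_g]_N + 2·[α]_N + 2·[β]_N = −2·(1) − (0) + (-1) + 2·(0) + 2·(0) = -3
Net dimensions [M⁴ L⁷ Θ N⁻³] ≠ [1] — not dimensionless.

no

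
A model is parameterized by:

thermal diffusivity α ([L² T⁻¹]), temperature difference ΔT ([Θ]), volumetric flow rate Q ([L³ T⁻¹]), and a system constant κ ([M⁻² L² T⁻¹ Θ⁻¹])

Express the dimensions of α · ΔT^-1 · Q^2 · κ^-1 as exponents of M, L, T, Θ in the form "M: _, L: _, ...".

Collect each base-dimension exponent across the product:
  M: (0) − (0) + 2·(0) − (-2) = 2
  L: (2) − (0) + 2·(3) − (2) = 6
  T: (-1) − (0) + 2·(-1) − (-1) = -2
  Θ: (0) − (1) + 2·(0) − (-1) = 0
So the dimensions are [M² L⁶ T⁻²].

M: 2, L: 6, T: -2, Θ: 0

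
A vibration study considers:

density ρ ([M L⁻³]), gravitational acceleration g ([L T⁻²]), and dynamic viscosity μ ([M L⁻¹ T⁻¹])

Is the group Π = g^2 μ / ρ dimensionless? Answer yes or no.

Sum the exponent of each base dimension across the product:
  M: −[ρ]_M + 2·[g]_M + [μ]_M = −(1) + 2·(0) + (1) = 0
  L: −[ρ]_L + 2·[g]_L + [μ]_L = −(-3) + 2·(1) + (-1) = 4
  T: −[ρ]_T + 2·[g]_T + [μ]_T = −(0) + 2·(-2) + (-1) = -5
Net dimensions [L⁴ T⁻⁵] ≠ [1] — not dimensionless.

no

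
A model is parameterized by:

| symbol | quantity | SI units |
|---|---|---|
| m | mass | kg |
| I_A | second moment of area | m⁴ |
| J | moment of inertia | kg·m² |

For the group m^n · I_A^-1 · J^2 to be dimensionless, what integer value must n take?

-2

Balance the M exponent: (1)·n from m, plus −(0) + 2·(1) = 2 from the rest, must sum to zero.
n + 2 = 0, so n = -2.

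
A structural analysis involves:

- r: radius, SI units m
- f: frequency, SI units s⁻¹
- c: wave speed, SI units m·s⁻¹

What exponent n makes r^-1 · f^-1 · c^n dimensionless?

1

Balance the L exponent: (1)·n from c, plus −(1) − (0) = -1 from the rest, must sum to zero.
n − 1 = 0, so n = 1.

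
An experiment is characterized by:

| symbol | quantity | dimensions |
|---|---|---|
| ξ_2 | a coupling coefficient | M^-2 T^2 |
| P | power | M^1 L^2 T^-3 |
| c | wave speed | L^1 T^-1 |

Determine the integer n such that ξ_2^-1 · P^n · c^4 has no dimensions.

Balance the M exponent: (1)·n from P, plus −(-2) + 4·(0) = 2 from the rest, must sum to zero.
n + 2 = 0, so n = -2.

-2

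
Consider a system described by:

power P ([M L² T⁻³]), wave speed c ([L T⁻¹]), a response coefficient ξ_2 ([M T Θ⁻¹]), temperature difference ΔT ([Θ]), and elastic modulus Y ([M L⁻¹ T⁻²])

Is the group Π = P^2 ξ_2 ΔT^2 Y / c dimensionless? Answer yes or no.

no

Sum the exponent of each base dimension across the product:
  M: 2·[P]_M − [c]_M + [ξ_2]_M + 2·[ΔT]_M + [Y]_M = 2·(1) − (0) + (1) + 2·(0) + (1) = 4
  L: 2·[P]_L − [c]_L + [ξ_2]_L + 2·[ΔT]_L + [Y]_L = 2·(2) − (1) + (0) + 2·(0) + (-1) = 2
  T: 2·[P]_T − [c]_T + [ξ_2]_T + 2·[ΔT]_T + [Y]_T = 2·(-3) − (-1) + (1) + 2·(0) + (-2) = -6
  Θ: 2·[P]_Θ − [c]_Θ + [ξ_2]_Θ + 2·[ΔT]_Θ + [Y]_Θ = 2·(0) − (0) + (-1) + 2·(1) + (0) = 1
Net dimensions [M⁴ L² T⁻⁶ Θ] ≠ [1] — not dimensionless.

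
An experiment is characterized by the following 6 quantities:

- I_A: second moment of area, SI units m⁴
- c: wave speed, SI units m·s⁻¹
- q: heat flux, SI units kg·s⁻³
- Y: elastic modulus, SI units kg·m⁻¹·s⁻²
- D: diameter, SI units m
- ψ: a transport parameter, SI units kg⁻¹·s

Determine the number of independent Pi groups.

There are 6 variables and 3 base dimensions (M, L, T).
The dimension matrix has rank 3.
Independent dimensionless groups: 6 − 3 = 3.

3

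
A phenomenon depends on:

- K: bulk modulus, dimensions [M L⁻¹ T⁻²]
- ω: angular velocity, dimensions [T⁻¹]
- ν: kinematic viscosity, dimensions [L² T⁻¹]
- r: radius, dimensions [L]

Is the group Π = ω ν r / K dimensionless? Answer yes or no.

no

Sum the exponent of each base dimension across the product:
  M: −[K]_M + [ω]_M + [ν]_M + [r]_M = −(1) + (0) + (0) + (0) = -1
  L: −[K]_L + [ω]_L + [ν]_L + [r]_L = −(-1) + (0) + (2) + (1) = 4
  T: −[K]_T + [ω]_T + [ν]_T + [r]_T = −(-2) + (-1) + (-1) + (0) = 0
Net dimensions [M⁻¹ L⁴] ≠ [1] — not dimensionless.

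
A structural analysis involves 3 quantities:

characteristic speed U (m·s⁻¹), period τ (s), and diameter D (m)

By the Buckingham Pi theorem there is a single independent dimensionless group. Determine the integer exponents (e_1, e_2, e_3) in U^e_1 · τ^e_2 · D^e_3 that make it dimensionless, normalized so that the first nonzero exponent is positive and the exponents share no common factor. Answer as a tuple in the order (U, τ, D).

(1, 1, -1)

L: e_1·(1) + e_2·(0) + e_3·(1) = 0
T: e_1·(-1) + e_2·(1) + e_3·(0) = 0
Solving this homogeneous linear system for the smallest-integer solution (first nonzero entry positive) gives (1, 1, -1).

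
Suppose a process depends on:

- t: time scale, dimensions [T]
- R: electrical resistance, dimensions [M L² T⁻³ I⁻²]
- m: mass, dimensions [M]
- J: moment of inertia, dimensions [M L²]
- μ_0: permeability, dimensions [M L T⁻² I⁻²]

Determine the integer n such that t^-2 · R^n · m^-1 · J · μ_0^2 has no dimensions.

-2

Balance the M exponent: (1)·n from R, plus −2·(0) − (1) + (1) + 2·(1) = 2 from the rest, must sum to zero.
n + 2 = 0, so n = -2.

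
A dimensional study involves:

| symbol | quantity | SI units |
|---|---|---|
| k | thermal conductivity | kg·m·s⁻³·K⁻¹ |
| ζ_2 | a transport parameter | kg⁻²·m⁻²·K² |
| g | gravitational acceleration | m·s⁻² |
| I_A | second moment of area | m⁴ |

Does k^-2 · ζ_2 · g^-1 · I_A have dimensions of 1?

Sum the exponent of each base dimension across the product:
  M: −2·[k]_M + [ζ_2]_M − [g]_M + [I_A]_M = −2·(1) + (-2) − (0) + (0) = -4
  L: −2·[k]_L + [ζ_2]_L − [g]_L + [I_A]_L = −2·(1) + (-2) − (1) + (4) = -1
  T: −2·[k]_T + [ζ_2]_T − [g]_T + [I_A]_T = −2·(-3) + (0) − (-2) + (0) = 8
  Θ: −2·[k]_Θ + [ζ_2]_Θ − [g]_Θ + [I_A]_Θ = −2·(-1) + (2) − (0) + (0) = 4
Net dimensions [M⁻⁴ L⁻¹ T⁸ Θ⁴] ≠ [1] — not dimensionless.

no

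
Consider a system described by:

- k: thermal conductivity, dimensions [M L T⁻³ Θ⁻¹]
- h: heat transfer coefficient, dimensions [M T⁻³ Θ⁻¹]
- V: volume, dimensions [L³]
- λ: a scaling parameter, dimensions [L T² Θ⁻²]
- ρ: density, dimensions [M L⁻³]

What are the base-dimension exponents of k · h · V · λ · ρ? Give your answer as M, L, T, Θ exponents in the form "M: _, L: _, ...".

Collect each base-dimension exponent across the product:
  M: (1) + (1) + (0) + (0) + (1) = 3
  L: (1) + (0) + (3) + (1) + (-3) = 2
  T: (-3) + (-3) + (0) + (2) + (0) = -4
  Θ: (-1) + (-1) + (0) + (-2) + (0) = -4
So the dimensions are [M³ L² T⁻⁴ Θ⁻⁴].

M: 3, L: 2, T: -4, Θ: -4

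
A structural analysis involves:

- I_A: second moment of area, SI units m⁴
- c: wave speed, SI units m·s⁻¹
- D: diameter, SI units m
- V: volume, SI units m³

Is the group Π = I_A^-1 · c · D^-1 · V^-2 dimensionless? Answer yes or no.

Sum the exponent of each base dimension across the product:
  L: −[I_A]_L + [c]_L − [D]_L − 2·[V]_L = −(4) + (1) − (1) − 2·(3) = -10
  T: −[I_A]_T + [c]_T − [D]_T − 2·[V]_T = −(0) + (-1) − (0) − 2·(0) = -1
Net dimensions [L⁻¹⁰ T⁻¹] ≠ [1] — not dimensionless.

no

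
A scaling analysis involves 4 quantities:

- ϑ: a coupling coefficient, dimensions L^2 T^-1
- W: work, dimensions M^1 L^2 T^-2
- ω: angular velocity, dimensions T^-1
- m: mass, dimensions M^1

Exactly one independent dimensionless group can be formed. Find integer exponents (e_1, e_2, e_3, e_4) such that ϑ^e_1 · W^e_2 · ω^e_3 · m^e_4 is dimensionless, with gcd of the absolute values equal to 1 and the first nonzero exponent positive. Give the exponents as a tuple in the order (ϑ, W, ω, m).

(1, -1, 1, 1)

M: e_1·(0) + e_2·(1) + e_3·(0) + e_4·(1) = 0
L: e_1·(2) + e_2·(2) + e_3·(0) + e_4·(0) = 0
T: e_1·(-1) + e_2·(-2) + e_3·(-1) + e_4·(0) = 0
Solving this homogeneous linear system for the smallest-integer solution (first nonzero entry positive) gives (1, -1, 1, 1).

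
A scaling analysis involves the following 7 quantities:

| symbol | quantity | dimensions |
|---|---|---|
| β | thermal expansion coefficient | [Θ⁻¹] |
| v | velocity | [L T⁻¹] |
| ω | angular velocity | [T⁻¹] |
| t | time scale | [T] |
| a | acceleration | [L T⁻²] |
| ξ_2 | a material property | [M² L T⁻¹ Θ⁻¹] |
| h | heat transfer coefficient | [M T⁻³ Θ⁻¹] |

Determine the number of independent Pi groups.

3

There are 7 variables and 4 base dimensions (M, L, T, Θ).
The dimension matrix has rank 4.
Independent dimensionless groups: 7 − 4 = 3.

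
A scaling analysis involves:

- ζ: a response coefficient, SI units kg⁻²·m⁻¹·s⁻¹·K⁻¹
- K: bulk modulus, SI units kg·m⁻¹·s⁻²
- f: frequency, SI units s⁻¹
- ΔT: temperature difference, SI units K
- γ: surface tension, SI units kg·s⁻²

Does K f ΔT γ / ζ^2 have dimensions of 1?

no

Sum the exponent of each base dimension across the product:
  M: −2·[ζ]_M + [K]_M + [f]_M + [ΔT]_M + [γ]_M = −2·(-2) + (1) + (0) + (0) + (1) = 6
  L: −2·[ζ]_L + [K]_L + [f]_L + [ΔT]_L + [γ]_L = −2·(-1) + (-1) + (0) + (0) + (0) = 1
  T: −2·[ζ]_T + [K]_T + [f]_T + [ΔT]_T + [γ]_T = −2·(-1) + (-2) + (-1) + (0) + (-2) = -3
  Θ: −2·[ζ]_Θ + [K]_Θ + [f]_Θ + [ΔT]_Θ + [γ]_Θ = −2·(-1) + (0) + (0) + (1) + (0) = 3
Net dimensions [M⁶ L T⁻³ Θ³] ≠ [1] — not dimensionless.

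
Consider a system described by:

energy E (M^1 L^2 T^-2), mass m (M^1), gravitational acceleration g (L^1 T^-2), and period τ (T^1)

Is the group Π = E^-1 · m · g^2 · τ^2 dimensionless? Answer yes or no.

yes

Sum the exponent of each base dimension across the product:
  M: −[E]_M + [m]_M + 2·[g]_M + 2·[τ]_M = −(1) + (1) + 2·(0) + 2·(0) = 0
  L: −[E]_L + [m]_L + 2·[g]_L + 2·[τ]_L = −(2) + (0) + 2·(1) + 2·(0) = 0
  T: −[E]_T + [m]_T + 2·[g]_T + 2·[τ]_T = −(-2) + (0) + 2·(-2) + 2·(1) = 0
  Θ: −[E]_Θ + [m]_Θ + 2·[g]_Θ + 2·[τ]_Θ = −(0) + (0) + 2·(0) + 2·(0) = 0
All base exponents vanish — dimensionless.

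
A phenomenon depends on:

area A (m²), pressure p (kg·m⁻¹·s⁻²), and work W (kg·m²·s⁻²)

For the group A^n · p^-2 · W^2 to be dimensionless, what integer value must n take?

-3

Balance the L exponent: (2)·n from A, plus −2·(-1) + 2·(2) = 6 from the rest, must sum to zero.
2n + 6 = 0, so n = -3.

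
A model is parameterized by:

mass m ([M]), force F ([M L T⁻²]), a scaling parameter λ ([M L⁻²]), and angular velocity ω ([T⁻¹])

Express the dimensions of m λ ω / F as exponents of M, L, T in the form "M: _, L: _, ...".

M: 1, L: -3, T: 1

Collect each base-dimension exponent across the product:
  M: (1) − (1) + (1) + (0) = 1
  L: (0) − (1) + (-2) + (0) = -3
  T: (0) − (-2) + (0) + (-1) = 1
So the dimensions are [M L⁻³ T].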